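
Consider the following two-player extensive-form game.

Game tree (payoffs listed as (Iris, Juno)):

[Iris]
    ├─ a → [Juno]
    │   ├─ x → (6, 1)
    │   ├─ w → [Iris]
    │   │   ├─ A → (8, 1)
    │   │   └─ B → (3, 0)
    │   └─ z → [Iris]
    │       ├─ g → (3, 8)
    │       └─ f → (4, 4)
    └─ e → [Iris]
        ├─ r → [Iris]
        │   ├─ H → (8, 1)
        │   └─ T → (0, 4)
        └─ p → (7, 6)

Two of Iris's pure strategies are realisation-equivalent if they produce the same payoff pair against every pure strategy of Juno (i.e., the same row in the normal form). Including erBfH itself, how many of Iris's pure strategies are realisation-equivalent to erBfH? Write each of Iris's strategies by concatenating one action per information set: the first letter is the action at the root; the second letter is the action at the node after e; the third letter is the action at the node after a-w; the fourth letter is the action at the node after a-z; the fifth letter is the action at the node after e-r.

Row for erBfH (columns x, w, z): (8,1) (8,1) (8,1).
Under erBfH, Iris's choice at the node after a-w and at the node after a-z can never be reached regardless of what Juno does, so varying those choices leaves every outcome unchanged.
Holding the reachable choices fixed and varying the unreachable ones freely already gives 2 × 2 = 4 equivalent strategies.
No other strategy reproduces this row, so those 4 are the full class: erAgH, erAfH, erBgH, erBfH.

4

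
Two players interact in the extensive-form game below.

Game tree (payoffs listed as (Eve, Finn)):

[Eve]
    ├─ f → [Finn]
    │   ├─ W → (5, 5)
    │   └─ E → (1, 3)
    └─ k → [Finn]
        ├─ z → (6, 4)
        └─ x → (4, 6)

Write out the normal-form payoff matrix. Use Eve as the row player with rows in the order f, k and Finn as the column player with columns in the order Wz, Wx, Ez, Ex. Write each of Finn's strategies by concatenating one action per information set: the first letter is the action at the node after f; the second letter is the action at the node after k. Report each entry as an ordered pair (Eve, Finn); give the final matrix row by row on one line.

f: (5,5) (5,5) (1,3) (1,3) | k: (6,4) (4,6) (6,4) (4,6)

Row f: Wz→(5,5), Wx→(5,5), Ez→(1,3), Ex→(1,3)
Row k: Wz→(6,4), Wx→(4,6), Ez→(6,4), Ex→(4,6)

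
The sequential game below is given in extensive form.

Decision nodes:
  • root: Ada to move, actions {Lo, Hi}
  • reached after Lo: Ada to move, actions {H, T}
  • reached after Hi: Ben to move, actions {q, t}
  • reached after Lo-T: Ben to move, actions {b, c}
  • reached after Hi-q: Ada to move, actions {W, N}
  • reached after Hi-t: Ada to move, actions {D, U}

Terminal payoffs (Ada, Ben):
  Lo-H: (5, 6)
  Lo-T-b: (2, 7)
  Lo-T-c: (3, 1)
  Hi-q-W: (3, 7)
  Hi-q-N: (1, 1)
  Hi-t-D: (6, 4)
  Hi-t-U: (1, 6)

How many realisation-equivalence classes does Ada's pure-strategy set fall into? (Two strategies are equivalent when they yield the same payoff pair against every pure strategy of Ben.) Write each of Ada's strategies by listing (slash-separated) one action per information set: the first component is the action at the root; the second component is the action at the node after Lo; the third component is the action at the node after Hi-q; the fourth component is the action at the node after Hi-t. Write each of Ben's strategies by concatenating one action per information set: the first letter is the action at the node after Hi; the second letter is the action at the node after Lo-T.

6

Ada has 16 pure strategies: Lo/H/W/D, Lo/H/W/U, Lo/H/N/D, Lo/H/N/U, Lo/T/W/D, Lo/T/W/U, Lo/T/N/D, Lo/T/N/U, Hi/H/W/D, Hi/H/W/U, Hi/H/N/D, Hi/H/N/U, Hi/T/W/D, Hi/T/W/U, Hi/T/N/D, Hi/T/N/U. Columns: qb, qc, tb, tc.
{Lo/H/W/D, Lo/H/W/U, Lo/H/N/D, Lo/H/N/U} → row (5,6) (5,6) (5,6) (5,6)
{Lo/T/W/D, Lo/T/W/U, Lo/T/N/D, Lo/T/N/U} → row (2,7) (3,1) (2,7) (3,1)
{Hi/H/W/D, Hi/T/W/D} → row (3,7) (3,7) (6,4) (6,4)
{Hi/H/W/U, Hi/T/W/U} → row (3,7) (3,7) (1,6) (1,6)
{Hi/H/N/D, Hi/T/N/D} → row (1,1) (1,1) (6,4) (6,4)
{Hi/H/N/U, Hi/T/N/U} → row (1,1) (1,1) (1,6) (1,6)
That's 6 distinct rows out of 16 strategies.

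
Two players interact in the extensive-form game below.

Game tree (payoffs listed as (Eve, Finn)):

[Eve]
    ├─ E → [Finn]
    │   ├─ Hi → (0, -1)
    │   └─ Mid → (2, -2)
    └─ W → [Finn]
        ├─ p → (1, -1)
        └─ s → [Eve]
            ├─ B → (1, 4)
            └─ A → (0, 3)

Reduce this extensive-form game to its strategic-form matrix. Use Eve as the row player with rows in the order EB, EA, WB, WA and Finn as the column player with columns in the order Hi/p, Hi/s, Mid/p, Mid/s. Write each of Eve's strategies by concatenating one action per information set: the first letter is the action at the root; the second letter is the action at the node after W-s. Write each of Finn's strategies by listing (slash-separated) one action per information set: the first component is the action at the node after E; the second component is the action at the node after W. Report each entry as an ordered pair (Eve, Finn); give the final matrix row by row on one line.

EB: (0,-1) (0,-1) (2,-2) (2,-2) | EA: (0,-1) (0,-1) (2,-2) (2,-2) | WB: (1,-1) (1,4) (1,-1) (1,4) | WA: (1,-1) (0,3) (1,-1) (0,3)

Row EB: Hi/p→(0,-1), Hi/s→(0,-1), Mid/p→(2,-2), Mid/s→(2,-2)
Row EA: Hi/p→(0,-1), Hi/s→(0,-1), Mid/p→(2,-2), Mid/s→(2,-2)
Row WB: Hi/p→(1,-1), Hi/s→(1,4), Mid/p→(1,-1), Mid/s→(1,4)
Row WA: Hi/p→(1,-1), Hi/s→(0,3), Mid/p→(1,-1), Mid/s→(0,3)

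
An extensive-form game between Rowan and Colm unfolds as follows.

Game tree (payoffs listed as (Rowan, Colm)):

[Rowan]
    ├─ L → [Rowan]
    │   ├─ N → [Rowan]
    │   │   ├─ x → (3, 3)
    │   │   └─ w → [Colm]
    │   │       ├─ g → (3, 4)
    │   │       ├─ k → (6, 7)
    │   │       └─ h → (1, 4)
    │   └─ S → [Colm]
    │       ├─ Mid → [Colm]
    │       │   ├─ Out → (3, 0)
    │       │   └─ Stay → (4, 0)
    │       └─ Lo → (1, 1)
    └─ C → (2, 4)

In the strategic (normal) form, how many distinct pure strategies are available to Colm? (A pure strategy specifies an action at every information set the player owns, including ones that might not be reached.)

Colm owns the node after L-S with actions {Mid, Lo} — two choices.
Colm owns the node after L-N-w with actions {g, k, h} — three choices.
Colm owns the node after L-S-Mid with actions {Out, Stay} — two choices.
A pure strategy fixes one action at each information set independently, so the count is the product 2 × 3 × 2 = 12.
(For reference, Rowan has 8 pure strategies, giving a 12×8 normal-form matrix.)

12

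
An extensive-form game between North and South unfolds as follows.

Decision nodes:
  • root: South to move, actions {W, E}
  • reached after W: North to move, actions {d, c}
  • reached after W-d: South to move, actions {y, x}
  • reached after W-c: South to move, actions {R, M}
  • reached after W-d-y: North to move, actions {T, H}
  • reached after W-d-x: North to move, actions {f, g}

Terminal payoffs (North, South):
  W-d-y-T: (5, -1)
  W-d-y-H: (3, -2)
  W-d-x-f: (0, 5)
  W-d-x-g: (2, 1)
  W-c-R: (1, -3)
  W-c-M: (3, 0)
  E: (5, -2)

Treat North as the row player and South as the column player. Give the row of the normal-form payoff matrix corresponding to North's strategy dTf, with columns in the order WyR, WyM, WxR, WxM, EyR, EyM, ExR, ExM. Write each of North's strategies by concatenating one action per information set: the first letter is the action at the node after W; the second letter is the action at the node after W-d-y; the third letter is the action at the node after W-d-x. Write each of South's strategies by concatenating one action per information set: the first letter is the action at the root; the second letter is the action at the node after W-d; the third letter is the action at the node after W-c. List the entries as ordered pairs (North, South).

(5,-1) (5,-1) (0,5) (0,5) (5,-2) (5,-2) (5,-2) (5,-2)

vs WyR: South plays W → North plays d at [W] → South plays y at [W-d] → North plays T at [W-d-y] → (5, -1)
vs WyM: South plays W → North plays d at [W] → South plays y at [W-d] → North plays T at [W-d-y] → (5, -1)
vs WxR: South plays W → North plays d at [W] → South plays x at [W-d] → North plays f at [W-d-x] → (0, 5)
vs WxM: South plays W → North plays d at [W] → South plays x at [W-d] → North plays f at [W-d-x] → (0, 5)
vs EyR: South plays E → (5, -2)
vs EyM: South plays E → (5, -2)
vs ExR: South plays E → (5, -2)
vs ExM: South plays E → (5, -2)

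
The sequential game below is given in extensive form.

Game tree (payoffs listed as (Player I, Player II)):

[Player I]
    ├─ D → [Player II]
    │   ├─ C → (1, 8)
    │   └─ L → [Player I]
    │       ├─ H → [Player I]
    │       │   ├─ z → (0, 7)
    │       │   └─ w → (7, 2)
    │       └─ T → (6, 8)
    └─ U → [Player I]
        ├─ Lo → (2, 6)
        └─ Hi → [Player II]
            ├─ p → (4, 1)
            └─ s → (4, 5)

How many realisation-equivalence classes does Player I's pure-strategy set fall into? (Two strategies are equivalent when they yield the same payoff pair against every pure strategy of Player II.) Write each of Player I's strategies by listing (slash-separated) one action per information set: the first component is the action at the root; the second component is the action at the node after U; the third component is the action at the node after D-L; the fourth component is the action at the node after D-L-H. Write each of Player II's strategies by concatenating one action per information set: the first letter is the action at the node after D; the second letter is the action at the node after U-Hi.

Player I has 16 pure strategies: D/Lo/H/z, D/Lo/H/w, D/Lo/T/z, D/Lo/T/w, D/Hi/H/z, D/Hi/H/w, D/Hi/T/z, D/Hi/T/w, U/Lo/H/z, U/Lo/H/w, U/Lo/T/z, U/Lo/T/w, U/Hi/H/z, U/Hi/H/w, U/Hi/T/z, U/Hi/T/w. Columns: Cp, Cs, Lp, Ls.
{D/Lo/H/z, D/Hi/H/z} → row (1,8) (1,8) (0,7) (0,7)
{D/Lo/H/w, D/Hi/H/w} → row (1,8) (1,8) (7,2) (7,2)
{D/Lo/T/z, D/Lo/T/w, D/Hi/T/z, D/Hi/T/w} → row (1,8) (1,8) (6,8) (6,8)
{U/Lo/H/z, U/Lo/H/w, U/Lo/T/z, U/Lo/T/w} → row (2,6) (2,6) (2,6) (2,6)
{U/Hi/H/z, U/Hi/H/w, U/Hi/T/z, U/Hi/T/w} → row (4,1) (4,5) (4,1) (4,5)
That's 5 distinct rows out of 16 strategies.

5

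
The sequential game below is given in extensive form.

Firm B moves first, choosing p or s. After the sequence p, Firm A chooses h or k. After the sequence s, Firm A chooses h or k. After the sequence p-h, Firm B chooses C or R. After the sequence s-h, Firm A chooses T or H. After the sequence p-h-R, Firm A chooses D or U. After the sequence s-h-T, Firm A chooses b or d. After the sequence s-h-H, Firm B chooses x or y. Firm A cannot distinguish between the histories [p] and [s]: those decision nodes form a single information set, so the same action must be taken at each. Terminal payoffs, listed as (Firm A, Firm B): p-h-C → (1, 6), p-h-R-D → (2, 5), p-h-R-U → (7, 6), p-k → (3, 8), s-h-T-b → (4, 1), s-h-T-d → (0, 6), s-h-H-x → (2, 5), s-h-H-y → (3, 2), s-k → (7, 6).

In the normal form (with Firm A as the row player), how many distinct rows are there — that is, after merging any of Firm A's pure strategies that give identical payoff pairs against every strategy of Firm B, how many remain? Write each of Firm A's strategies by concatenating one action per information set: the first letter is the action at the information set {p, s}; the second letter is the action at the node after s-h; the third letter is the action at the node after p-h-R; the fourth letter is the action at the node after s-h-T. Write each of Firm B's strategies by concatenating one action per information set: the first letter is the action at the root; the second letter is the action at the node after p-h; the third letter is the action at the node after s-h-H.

Firm A has 16 pure strategies: hTDb, hTDd, hTUb, hTUd, hHDb, hHDd, hHUb, hHUd, kTDb, kTDd, kTUb, kTUd, kHDb, kHDd, kHUb, kHUd. Columns: pCx, pCy, pRx, pRy, sCx, sCy, sRx, sRy.
{hTDb} → row (1,6) (1,6) (2,5) (2,5) (4,1) (4,1) (4,1) (4,1)
{hTDd} → row (1,6) (1,6) (2,5) (2,5) (0,6) (0,6) (0,6) (0,6)
{hTUb} → row (1,6) (1,6) (7,6) (7,6) (4,1) (4,1) (4,1) (4,1)
{hTUd} → row (1,6) (1,6) (7,6) (7,6) (0,6) (0,6) (0,6) (0,6)
{hHDb, hHDd} → row (1,6) (1,6) (2,5) (2,5) (2,5) (3,2) (2,5) (3,2)
{hHUb, hHUd} → row (1,6) (1,6) (7,6) (7,6) (2,5) (3,2) (2,5) (3,2)
{kTDb, kTDd, kTUb, kTUd, kHDb, kHDd, kHUb, kHUd} → row (3,8) (3,8) (3,8) (3,8) (7,6) (7,6) (7,6) (7,6)
That's 7 distinct rows out of 16 strategies.

7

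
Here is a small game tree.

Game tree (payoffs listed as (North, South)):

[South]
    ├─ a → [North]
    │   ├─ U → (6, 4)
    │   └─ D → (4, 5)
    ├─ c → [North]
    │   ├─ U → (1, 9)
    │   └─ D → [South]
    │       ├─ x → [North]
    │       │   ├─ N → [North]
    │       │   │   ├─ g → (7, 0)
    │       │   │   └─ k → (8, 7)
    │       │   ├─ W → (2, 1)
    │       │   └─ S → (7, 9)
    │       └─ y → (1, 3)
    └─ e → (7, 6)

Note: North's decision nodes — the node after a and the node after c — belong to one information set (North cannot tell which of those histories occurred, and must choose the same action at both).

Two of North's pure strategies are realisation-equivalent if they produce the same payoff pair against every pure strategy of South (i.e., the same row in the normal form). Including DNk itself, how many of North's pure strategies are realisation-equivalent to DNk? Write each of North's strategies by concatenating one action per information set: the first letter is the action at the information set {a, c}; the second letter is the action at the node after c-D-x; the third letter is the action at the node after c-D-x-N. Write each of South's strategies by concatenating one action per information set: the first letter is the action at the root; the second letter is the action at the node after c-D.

1

Row for DNk (columns ax, ay, cx, cy, ex, ey): (4,5) (4,5) (8,7) (1,3) (7,6) (7,6).
Every one of North's information sets is on the play path for some reply by South when North follows DNk.
Changing the action at any of them therefore changes at least one column, so only DNk itself gives this row.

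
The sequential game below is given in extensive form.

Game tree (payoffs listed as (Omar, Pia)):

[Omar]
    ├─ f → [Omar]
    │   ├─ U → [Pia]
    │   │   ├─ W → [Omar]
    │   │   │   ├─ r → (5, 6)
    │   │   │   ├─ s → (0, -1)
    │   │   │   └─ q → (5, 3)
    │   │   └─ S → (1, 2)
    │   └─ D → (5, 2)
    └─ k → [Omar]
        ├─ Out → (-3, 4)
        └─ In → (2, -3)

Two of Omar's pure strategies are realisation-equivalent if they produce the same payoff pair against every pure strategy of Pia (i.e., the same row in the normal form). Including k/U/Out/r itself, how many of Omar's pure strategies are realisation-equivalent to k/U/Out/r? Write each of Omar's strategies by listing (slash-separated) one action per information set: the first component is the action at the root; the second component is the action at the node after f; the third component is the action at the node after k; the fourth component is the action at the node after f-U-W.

6

Row for k/U/Out/r (columns W, S): (-3,4) (-3,4).
Under k/U/Out/r, Omar's choice at the node after f and at the node after f-U-W can never be reached regardless of what Pia does, so varying those choices leaves every outcome unchanged.
Holding the reachable choices fixed and varying the unreachable ones freely already gives 2 × 3 = 6 equivalent strategies.
No other strategy reproduces this row, so those 6 are the full class: k/U/Out/r, k/U/Out/s, k/U/Out/q, k/D/Out/r, k/D/Out/s, k/D/Out/q.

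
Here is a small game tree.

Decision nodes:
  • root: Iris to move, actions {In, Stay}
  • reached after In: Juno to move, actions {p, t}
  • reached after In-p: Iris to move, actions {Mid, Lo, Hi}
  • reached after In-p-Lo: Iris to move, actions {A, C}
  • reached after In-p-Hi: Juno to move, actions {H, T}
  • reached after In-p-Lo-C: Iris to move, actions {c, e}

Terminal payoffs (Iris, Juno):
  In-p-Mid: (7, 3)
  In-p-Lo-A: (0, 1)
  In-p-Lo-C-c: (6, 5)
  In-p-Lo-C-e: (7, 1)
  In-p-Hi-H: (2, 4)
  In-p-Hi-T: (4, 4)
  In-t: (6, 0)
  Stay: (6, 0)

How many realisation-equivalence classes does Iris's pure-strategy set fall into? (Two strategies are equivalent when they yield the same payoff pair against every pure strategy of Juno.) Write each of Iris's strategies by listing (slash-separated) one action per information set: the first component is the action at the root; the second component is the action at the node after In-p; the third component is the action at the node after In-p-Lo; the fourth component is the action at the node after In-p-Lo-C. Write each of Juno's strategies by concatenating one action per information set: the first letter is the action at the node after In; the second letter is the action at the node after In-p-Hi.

6

Iris has 24 pure strategies: In/Mid/A/c, In/Mid/A/e, In/Mid/C/c, In/Mid/C/e, In/Lo/A/c, In/Lo/A/e, In/Lo/C/c, In/Lo/C/e, In/Hi/A/c, In/Hi/A/e, In/Hi/C/c, In/Hi/C/e, Stay/Mid/A/c, Stay/Mid/A/e, Stay/Mid/C/c, Stay/Mid/C/e, Stay/Lo/A/c, Stay/Lo/A/e, Stay/Lo/C/c, Stay/Lo/C/e, Stay/Hi/A/c, Stay/Hi/A/e, Stay/Hi/C/c, Stay/Hi/C/e. Columns: pH, pT, tH, tT.
{In/Mid/A/c, In/Mid/A/e, In/Mid/C/c, In/Mid/C/e} → row (7,3) (7,3) (6,0) (6,0)
{In/Lo/A/c, In/Lo/A/e} → row (0,1) (0,1) (6,0) (6,0)
{In/Lo/C/c} → row (6,5) (6,5) (6,0) (6,0)
{In/Lo/C/e} → row (7,1) (7,1) (6,0) (6,0)
{In/Hi/A/c, In/Hi/A/e, In/Hi/C/c, In/Hi/C/e} → row (2,4) (4,4) (6,0) (6,0)
{Stay/Mid/A/c, Stay/Mid/A/e, Stay/Mid/C/c, Stay/Mid/C/e, Stay/Lo/A/c, Stay/Lo/A/e, Stay/Lo/C/c, Stay/Lo/C/e, Stay/Hi/A/c, Stay/Hi/A/e, Stay/Hi/C/c, Stay/Hi/C/e} → row (6,0) (6,0) (6,0) (6,0)
That's 6 distinct rows out of 24 strategies.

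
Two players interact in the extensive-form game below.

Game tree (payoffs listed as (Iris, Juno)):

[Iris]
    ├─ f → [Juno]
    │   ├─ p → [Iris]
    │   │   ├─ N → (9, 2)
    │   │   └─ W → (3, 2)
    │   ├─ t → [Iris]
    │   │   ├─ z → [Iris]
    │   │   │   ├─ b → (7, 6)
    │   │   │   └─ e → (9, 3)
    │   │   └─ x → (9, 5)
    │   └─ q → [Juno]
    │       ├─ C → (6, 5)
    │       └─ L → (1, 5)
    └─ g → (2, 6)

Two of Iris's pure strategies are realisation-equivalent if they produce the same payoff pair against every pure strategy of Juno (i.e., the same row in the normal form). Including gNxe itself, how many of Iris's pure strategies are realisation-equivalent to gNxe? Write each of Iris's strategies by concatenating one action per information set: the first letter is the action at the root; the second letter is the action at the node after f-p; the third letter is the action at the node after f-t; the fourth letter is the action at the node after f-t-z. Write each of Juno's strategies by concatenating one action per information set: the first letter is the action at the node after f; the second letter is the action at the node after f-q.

8

Row for gNxe (columns pC, pL, tC, tL, qC, qL): (2,6) (2,6) (2,6) (2,6) (2,6) (2,6).
Under gNxe, Iris's choice at the node after f-p and at the node after f-t and at the node after f-t-z can never be reached regardless of what Juno does, so varying those choices leaves every outcome unchanged.
Holding the reachable choices fixed and varying the unreachable ones freely already gives 2 × 2 × 2 = 8 equivalent strategies.
No other strategy reproduces this row, so those 8 are the full class: gNzb, gNze, gNxb, gNxe, gWzb, gWze, gWxb, gWxe.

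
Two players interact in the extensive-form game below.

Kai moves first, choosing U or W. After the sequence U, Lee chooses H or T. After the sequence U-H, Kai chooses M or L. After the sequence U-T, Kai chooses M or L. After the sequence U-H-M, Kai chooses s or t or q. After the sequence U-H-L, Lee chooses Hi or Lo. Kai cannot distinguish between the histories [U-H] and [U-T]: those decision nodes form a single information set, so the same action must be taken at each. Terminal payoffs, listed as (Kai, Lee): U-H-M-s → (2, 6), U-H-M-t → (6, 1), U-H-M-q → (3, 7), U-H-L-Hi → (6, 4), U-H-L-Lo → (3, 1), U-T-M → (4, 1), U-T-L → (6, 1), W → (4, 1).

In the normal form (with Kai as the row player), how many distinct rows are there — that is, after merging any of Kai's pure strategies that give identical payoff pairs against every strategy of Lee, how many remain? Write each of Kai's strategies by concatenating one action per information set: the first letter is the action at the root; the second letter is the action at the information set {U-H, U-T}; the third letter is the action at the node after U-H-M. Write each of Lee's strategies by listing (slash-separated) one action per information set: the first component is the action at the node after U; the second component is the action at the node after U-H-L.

5

Kai has 12 pure strategies: UMs, UMt, UMq, ULs, ULt, ULq, WMs, WMt, WMq, WLs, WLt, WLq. Columns: H/Hi, H/Lo, T/Hi, T/Lo.
{UMs} → row (2,6) (2,6) (4,1) (4,1)
{UMt} → row (6,1) (6,1) (4,1) (4,1)
{UMq} → row (3,7) (3,7) (4,1) (4,1)
{ULs, ULt, ULq} → row (6,4) (3,1) (6,1) (6,1)
{WMs, WMt, WMq, WLs, WLt, WLq} → row (4,1) (4,1) (4,1) (4,1)
That's 5 distinct rows out of 12 strategies.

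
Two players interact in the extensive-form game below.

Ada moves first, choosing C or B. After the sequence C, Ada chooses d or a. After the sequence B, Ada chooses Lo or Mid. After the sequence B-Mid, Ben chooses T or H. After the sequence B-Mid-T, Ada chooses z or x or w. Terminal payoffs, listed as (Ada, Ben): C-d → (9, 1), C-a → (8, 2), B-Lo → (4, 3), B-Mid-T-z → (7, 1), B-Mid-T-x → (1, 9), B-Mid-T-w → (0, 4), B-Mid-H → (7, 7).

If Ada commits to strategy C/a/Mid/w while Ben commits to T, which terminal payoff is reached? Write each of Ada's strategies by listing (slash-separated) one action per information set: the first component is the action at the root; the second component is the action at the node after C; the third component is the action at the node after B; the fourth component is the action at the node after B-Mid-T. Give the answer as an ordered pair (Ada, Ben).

(8, 2)

Trace the play path from the root:
  Ada plays C
  Ada plays a at [C]
→ terminal payoff (8, 2).
(Ada's choice at the node after B is never reached on this path, so it doesn't affect the outcome.)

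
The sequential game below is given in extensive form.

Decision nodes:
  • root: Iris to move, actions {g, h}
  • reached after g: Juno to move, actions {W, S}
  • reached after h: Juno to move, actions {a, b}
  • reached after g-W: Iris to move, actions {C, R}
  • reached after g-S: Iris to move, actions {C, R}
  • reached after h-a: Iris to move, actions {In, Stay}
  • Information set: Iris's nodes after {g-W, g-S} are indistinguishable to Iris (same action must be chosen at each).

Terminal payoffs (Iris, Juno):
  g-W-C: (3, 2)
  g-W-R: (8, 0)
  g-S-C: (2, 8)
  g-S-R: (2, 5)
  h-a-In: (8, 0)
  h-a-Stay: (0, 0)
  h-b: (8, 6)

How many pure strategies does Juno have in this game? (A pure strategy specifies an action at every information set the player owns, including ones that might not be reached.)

Juno owns the node after g with actions {W, S} — two choices.
Juno owns the node after h with actions {a, b} — two choices.
A pure strategy fixes one action at each information set independently, so the count is the product 2 × 2 = 4.
(For reference, Iris has 8 pure strategies, giving a 4×8 normal-form matrix.)

4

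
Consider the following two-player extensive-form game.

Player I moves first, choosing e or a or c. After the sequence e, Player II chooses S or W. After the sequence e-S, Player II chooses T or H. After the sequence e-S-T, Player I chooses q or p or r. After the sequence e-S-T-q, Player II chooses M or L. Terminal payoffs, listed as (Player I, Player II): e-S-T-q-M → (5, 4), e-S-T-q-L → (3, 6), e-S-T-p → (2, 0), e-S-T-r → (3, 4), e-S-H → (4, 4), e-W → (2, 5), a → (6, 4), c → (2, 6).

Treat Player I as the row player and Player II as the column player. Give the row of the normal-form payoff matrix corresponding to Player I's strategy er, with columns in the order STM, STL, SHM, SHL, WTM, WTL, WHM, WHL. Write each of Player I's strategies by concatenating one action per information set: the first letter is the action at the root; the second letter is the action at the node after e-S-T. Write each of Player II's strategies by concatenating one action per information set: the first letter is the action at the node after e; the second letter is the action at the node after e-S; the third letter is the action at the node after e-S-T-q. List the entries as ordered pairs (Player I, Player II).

(3,4) (3,4) (4,4) (4,4) (2,5) (2,5) (2,5) (2,5)

vs STM: Player I plays e → Player II plays S at [e] → Player II plays T at [e-S] → Player I plays r at [e-S-T] → (3, 4)
vs STL: Player I plays e → Player II plays S at [e] → Player II plays T at [e-S] → Player I plays r at [e-S-T] → (3, 4)
vs SHM: Player I plays e → Player II plays S at [e] → Player II plays H at [e-S] → (4, 4)
vs SHL: Player I plays e → Player II plays S at [e] → Player II plays H at [e-S] → (4, 4)
vs WTM: Player I plays e → Player II plays W at [e] → (2, 5)
vs WTL: Player I plays e → Player II plays W at [e] → (2, 5)
vs WHM: Player I plays e → Player II plays W at [e] → (2, 5)
vs WHL: Player I plays e → Player II plays W at [e] → (2, 5)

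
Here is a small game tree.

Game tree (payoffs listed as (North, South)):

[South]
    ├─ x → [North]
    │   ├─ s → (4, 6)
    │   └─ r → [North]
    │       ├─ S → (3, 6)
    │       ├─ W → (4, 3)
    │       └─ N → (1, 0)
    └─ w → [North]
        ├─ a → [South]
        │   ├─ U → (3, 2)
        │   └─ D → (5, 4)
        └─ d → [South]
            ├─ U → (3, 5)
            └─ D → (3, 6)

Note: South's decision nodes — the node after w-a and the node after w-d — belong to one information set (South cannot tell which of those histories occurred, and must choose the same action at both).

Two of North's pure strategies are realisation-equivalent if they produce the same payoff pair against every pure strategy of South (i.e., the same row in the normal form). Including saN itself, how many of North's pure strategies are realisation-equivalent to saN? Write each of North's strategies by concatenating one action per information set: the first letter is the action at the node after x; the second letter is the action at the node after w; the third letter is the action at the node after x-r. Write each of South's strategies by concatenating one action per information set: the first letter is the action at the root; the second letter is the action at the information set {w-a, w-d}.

3

Row for saN (columns xU, xD, wU, wD): (4,6) (4,6) (3,2) (5,4).
Under saN, North's choice at the node after x-r can never be reached regardless of what South does, so varying those choices leaves every outcome unchanged.
Holding the reachable choices fixed and varying the unreachable one freely already gives 3 equivalent strategies.
No other strategy reproduces this row, so those 3 are the full class: saS, saW, saN.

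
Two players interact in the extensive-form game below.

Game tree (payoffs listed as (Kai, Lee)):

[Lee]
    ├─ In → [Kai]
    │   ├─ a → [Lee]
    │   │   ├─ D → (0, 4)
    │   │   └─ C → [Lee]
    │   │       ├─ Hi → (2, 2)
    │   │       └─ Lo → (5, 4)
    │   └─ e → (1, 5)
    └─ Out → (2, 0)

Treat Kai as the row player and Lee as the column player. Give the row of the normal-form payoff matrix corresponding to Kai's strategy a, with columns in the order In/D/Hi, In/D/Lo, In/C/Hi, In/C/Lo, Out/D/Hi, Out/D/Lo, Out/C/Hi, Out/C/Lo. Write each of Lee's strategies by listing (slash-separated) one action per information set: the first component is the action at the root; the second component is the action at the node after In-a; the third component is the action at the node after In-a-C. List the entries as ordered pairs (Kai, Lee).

vs In/D/Hi: Lee plays In → Kai plays a at [In] → Lee plays D at [In-a] → (0, 4)
vs In/D/Lo: Lee plays In → Kai plays a at [In] → Lee plays D at [In-a] → (0, 4)
vs In/C/Hi: Lee plays In → Kai plays a at [In] → Lee plays C at [In-a] → Lee plays Hi at [In-a-C] → (2, 2)
vs In/C/Lo: Lee plays In → Kai plays a at [In] → Lee plays C at [In-a] → Lee plays Lo at [In-a-C] → (5, 4)
vs Out/D/Hi: Lee plays Out → (2, 0)
vs Out/D/Lo: Lee plays Out → (2, 0)
vs Out/C/Hi: Lee plays Out → (2, 0)
vs Out/C/Lo: Lee plays Out → (2, 0)

(0,4) (0,4) (2,2) (5,4) (2,0) (2,0) (2,0) (2,0)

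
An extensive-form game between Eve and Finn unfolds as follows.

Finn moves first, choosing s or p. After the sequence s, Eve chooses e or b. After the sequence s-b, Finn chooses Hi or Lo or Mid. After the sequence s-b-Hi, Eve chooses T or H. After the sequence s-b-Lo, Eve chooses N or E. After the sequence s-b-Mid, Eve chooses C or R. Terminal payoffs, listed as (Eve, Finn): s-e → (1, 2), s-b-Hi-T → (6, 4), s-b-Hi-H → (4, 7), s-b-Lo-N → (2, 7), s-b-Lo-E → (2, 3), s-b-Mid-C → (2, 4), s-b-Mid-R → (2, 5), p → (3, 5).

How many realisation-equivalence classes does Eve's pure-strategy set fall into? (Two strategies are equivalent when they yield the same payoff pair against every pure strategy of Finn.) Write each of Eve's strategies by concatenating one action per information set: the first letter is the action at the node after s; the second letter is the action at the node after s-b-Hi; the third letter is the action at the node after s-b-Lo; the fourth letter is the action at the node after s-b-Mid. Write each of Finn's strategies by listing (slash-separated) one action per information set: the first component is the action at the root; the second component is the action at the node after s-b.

Eve has 16 pure strategies: eTNC, eTNR, eTEC, eTER, eHNC, eHNR, eHEC, eHER, bTNC, bTNR, bTEC, bTER, bHNC, bHNR, bHEC, bHER. Columns: s/Hi, s/Lo, s/Mid, p/Hi, p/Lo, p/Mid.
{eTNC, eTNR, eTEC, eTER, eHNC, eHNR, eHEC, eHER} → row (1,2) (1,2) (1,2) (3,5) (3,5) (3,5)
{bTNC} → row (6,4) (2,7) (2,4) (3,5) (3,5) (3,5)
{bTNR} → row (6,4) (2,7) (2,5) (3,5) (3,5) (3,5)
{bTEC} → row (6,4) (2,3) (2,4) (3,5) (3,5) (3,5)
{bTER} → row (6,4) (2,3) (2,5) (3,5) (3,5) (3,5)
{bHNC} → row (4,7) (2,7) (2,4) (3,5) (3,5) (3,5)
{bHNR} → row (4,7) (2,7) (2,5) (3,5) (3,5) (3,5)
{bHEC} → row (4,7) (2,3) (2,4) (3,5) (3,5) (3,5)
{bHER} → row (4,7) (2,3) (2,5) (3,5) (3,5) (3,5)
That's 9 distinct rows out of 16 strategies.

9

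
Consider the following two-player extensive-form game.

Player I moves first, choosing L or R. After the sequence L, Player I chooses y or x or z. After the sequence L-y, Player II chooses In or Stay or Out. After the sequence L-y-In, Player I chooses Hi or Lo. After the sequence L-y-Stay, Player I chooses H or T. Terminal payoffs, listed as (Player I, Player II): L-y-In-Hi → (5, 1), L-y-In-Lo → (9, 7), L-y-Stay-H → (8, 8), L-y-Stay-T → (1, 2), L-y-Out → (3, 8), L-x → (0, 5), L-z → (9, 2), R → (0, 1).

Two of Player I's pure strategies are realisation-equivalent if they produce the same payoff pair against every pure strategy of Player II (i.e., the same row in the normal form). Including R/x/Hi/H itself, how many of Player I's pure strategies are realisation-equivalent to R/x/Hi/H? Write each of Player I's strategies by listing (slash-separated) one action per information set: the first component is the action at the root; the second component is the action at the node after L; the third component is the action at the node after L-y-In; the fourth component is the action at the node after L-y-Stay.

Row for R/x/Hi/H (columns In, Stay, Out): (0,1) (0,1) (0,1).
Under R/x/Hi/H, Player I's choice at the node after L and at the node after L-y-In and at the node after L-y-Stay can never be reached regardless of what Player II does, so varying those choices leaves every outcome unchanged.
Holding the reachable choices fixed and varying the unreachable ones freely already gives 3 × 2 × 2 = 12 equivalent strategies.
No other strategy reproduces this row, so those 12 are the full class: R/y/Hi/H, R/y/Hi/T, R/y/Lo/H, R/y/Lo/T, R/x/Hi/H, R/x/Hi/T, R/x/Lo/H, R/x/Lo/T, R/z/Hi/H, R/z/Hi/T, R/z/Lo/H, R/z/Lo/T.

12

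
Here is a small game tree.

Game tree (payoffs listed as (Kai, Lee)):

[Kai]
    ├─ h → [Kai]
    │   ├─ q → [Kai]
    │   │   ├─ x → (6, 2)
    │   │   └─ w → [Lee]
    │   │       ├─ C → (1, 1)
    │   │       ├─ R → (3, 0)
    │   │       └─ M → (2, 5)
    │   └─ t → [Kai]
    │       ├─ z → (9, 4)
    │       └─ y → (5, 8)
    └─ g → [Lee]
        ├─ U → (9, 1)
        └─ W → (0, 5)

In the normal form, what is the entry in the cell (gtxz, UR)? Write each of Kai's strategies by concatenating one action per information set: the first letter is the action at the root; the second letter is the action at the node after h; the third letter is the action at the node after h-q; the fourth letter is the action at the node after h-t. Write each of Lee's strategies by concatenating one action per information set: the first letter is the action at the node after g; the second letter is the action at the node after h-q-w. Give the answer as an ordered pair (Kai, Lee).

Trace the play path from the root:
  Kai plays g
  Lee plays U at [g]
→ terminal payoff (9, 1).
(Kai's choice at the node after h is never reached on this path, so it doesn't affect the outcome.)

(9, 1)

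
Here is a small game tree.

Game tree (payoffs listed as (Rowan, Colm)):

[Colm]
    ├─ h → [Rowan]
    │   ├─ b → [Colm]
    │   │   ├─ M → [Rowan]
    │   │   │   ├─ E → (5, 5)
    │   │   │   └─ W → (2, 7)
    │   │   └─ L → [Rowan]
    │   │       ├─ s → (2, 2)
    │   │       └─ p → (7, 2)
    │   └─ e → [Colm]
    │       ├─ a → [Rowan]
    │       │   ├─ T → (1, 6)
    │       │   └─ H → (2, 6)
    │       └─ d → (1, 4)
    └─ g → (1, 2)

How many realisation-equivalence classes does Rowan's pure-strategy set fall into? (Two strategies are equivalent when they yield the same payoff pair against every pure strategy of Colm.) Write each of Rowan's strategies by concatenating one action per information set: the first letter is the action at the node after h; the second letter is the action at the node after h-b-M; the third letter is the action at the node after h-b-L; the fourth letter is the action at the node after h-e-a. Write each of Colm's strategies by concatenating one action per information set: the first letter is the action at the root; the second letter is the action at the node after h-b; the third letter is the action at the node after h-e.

Rowan has 16 pure strategies: bEsT, bEsH, bEpT, bEpH, bWsT, bWsH, bWpT, bWpH, eEsT, eEsH, eEpT, eEpH, eWsT, eWsH, eWpT, eWpH. Columns: hMa, hMd, hLa, hLd, gMa, gMd, gLa, gLd.
{bEsT, bEsH} → row (5,5) (5,5) (2,2) (2,2) (1,2) (1,2) (1,2) (1,2)
{bEpT, bEpH} → row (5,5) (5,5) (7,2) (7,2) (1,2) (1,2) (1,2) (1,2)
{bWsT, bWsH} → row (2,7) (2,7) (2,2) (2,2) (1,2) (1,2) (1,2) (1,2)
{bWpT, bWpH} → row (2,7) (2,7) (7,2) (7,2) (1,2) (1,2) (1,2) (1,2)
{eEsT, eEpT, eWsT, eWpT} → row (1,6) (1,4) (1,6) (1,4) (1,2) (1,2) (1,2) (1,2)
{eEsH, eEpH, eWsH, eWpH} → row (2,6) (1,4) (2,6) (1,4) (1,2) (1,2) (1,2) (1,2)
That's 6 distinct rows out of 16 strategies.

6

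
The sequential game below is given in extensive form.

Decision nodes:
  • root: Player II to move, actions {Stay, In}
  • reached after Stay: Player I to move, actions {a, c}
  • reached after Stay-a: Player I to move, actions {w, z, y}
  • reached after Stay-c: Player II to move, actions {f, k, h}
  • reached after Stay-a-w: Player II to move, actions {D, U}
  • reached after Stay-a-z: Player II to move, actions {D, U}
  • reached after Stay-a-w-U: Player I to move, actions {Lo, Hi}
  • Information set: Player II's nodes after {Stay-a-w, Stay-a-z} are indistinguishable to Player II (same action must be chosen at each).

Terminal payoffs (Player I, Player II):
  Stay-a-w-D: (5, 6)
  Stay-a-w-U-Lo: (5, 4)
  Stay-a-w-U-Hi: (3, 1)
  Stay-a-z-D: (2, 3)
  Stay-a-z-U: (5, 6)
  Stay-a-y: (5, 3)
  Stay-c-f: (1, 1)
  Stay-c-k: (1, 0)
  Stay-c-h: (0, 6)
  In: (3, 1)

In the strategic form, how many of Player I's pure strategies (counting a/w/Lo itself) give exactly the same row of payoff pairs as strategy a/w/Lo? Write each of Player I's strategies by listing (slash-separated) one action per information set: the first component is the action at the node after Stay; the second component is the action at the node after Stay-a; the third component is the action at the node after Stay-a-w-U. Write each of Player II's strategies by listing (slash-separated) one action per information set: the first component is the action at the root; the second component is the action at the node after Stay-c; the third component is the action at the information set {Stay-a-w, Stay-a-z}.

Row for a/w/Lo (columns Stay/f/D, Stay/f/U, Stay/k/D, Stay/k/U, Stay/h/D, Stay/h/U, In/f/D, In/f/U, In/k/D, In/k/U, In/h/D, In/h/U): (5,6) (5,4) (5,6) (5,4) (5,6) (5,4) (3,1) (3,1) (3,1) (3,1) (3,1) (3,1).
Every one of Player I's information sets is on the play path for some reply by Player II when Player I follows a/w/Lo.
Changing the action at any of them therefore changes at least one column, so only a/w/Lo itself gives this row.

1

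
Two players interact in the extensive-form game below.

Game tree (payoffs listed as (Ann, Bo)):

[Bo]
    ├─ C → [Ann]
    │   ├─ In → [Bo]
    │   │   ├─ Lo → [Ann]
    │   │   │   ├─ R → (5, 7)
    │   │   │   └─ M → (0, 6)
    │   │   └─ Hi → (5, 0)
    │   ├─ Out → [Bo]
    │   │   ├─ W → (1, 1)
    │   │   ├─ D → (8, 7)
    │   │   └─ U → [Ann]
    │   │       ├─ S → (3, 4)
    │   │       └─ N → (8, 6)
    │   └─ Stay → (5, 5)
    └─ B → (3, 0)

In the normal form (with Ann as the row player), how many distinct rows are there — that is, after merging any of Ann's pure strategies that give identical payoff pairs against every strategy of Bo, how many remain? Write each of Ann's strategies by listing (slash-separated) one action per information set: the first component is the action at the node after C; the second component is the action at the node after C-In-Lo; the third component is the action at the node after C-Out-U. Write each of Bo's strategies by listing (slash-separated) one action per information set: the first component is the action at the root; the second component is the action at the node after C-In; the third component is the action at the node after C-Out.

5

Ann has 12 pure strategies: In/R/S, In/R/N, In/M/S, In/M/N, Out/R/S, Out/R/N, Out/M/S, Out/M/N, Stay/R/S, Stay/R/N, Stay/M/S, Stay/M/N. Columns: C/Lo/W, C/Lo/D, C/Lo/U, C/Hi/W, C/Hi/D, C/Hi/U, B/Lo/W, B/Lo/D, B/Lo/U, B/Hi/W, B/Hi/D, B/Hi/U.
{In/R/S, In/R/N} → row (5,7) (5,7) (5,7) (5,0) (5,0) (5,0) (3,0) (3,0) (3,0) (3,0) (3,0) (3,0)
{In/M/S, In/M/N} → row (0,6) (0,6) (0,6) (5,0) (5,0) (5,0) (3,0) (3,0) (3,0) (3,0) (3,0) (3,0)
{Out/R/S, Out/M/S} → row (1,1) (8,7) (3,4) (1,1) (8,7) (3,4) (3,0) (3,0) (3,0) (3,0) (3,0) (3,0)
{Out/R/N, Out/M/N} → row (1,1) (8,7) (8,6) (1,1) (8,7) (8,6) (3,0) (3,0) (3,0) (3,0) (3,0) (3,0)
{Stay/R/S, Stay/R/N, Stay/M/S, Stay/M/N} → row (5,5) (5,5) (5,5) (5,5) (5,5) (5,5) (3,0) (3,0) (3,0) (3,0) (3,0) (3,0)
That's 5 distinct rows out of 12 strategies.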